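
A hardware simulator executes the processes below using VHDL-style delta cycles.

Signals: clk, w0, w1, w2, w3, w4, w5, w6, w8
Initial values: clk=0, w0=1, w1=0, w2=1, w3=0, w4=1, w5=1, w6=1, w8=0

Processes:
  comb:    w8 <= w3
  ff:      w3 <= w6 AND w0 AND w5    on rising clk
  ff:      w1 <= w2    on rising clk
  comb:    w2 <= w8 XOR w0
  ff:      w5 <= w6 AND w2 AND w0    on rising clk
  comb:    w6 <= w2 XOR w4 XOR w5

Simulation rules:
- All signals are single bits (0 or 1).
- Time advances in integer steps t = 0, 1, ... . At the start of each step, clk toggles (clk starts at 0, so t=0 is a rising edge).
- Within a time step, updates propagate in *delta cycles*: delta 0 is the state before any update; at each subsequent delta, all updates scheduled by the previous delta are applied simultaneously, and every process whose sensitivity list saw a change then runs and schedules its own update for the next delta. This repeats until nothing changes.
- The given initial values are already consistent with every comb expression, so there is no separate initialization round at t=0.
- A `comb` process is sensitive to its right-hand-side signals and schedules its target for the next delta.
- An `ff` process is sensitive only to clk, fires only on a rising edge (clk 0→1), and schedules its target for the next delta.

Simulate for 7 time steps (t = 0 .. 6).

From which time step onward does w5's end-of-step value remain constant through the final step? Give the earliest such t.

2

t=0 Δ0: w5=1 w4=1 w6=1 w8=0 w2=1 w0=1 w1=0 w3=0 clk=0
  Δ1: clk:0→1
  Δ2: w1:0→1, w3:0→1
  Δ3: w8:0→1
  Δ4: w2:1→0
  Δ5: w6:1→0
  (5Δ to stable)
t=1 Δ0: w5=1 w4=1 w6=0 w8=1 w2=0 w0=1 w1=1 w3=1 clk=1
  Δ1: clk:1→0
  (1Δ to stable)
t=2 Δ0: w5=1 w4=1 w6=0 w8=1 w2=0 w0=1 w1=1 w3=1 clk=0
  Δ1: clk:0→1
  Δ2: w5:1→0, w1:1→0, w3:1→0
  Δ3: w6:0→1, w8:1→0
  Δ4: w2:0→1
  Δ5: w6:1→0
  (5Δ to stable)
t=3 Δ0: w5=0 w4=1 w6=0 w8=0 w2=1 w0=1 w1=0 w3=0 clk=1
  Δ1: clk:1→0
  (1Δ to stable)
t=4 Δ0: w5=0 w4=1 w6=0 w8=0 w2=1 w0=1 w1=0 w3=0 clk=0
  Δ1: clk:0→1
  Δ2: w1:0→1
  (2Δ to stable)
t=5 Δ0: w5=0 w4=1 w6=0 w8=0 w2=1 w0=1 w1=1 w3=0 clk=1
  Δ1: clk:1→0
  (1Δ to stable)
t=6 Δ0: w5=0 w4=1 w6=0 w8=0 w2=1 w0=1 w1=1 w3=0 clk=0
  Δ1: clk:0→1
  (1Δ to stable)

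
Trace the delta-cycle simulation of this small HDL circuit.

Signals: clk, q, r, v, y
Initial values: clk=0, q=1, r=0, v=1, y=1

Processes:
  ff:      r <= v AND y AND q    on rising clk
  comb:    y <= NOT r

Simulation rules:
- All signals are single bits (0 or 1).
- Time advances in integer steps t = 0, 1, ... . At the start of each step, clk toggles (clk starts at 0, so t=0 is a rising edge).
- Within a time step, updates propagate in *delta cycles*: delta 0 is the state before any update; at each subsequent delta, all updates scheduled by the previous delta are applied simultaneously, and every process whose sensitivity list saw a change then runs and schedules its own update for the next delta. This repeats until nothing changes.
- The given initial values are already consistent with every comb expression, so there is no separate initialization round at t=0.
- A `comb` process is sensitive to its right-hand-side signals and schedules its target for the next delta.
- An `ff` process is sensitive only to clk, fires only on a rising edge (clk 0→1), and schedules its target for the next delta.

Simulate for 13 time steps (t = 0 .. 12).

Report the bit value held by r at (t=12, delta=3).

1

[bits: y,r,clk,q,v]
t=0: Δ0=10011 Δ1=10111 Δ2=11111 Δ3=01111 | 3Δ
t=1: Δ0=01111 Δ1=01011 | 1Δ
t=2: Δ0=01011 Δ1=01111 Δ2=00111 Δ3=10111 | 3Δ
t=3: Δ0=10111 Δ1=10011 | 1Δ
t=4: Δ0=10011 Δ1=10111 Δ2=11111 Δ3=01111 | 3Δ
t=5: Δ0=01111 Δ1=01011 | 1Δ
t=6: Δ0=01011 Δ1=01111 Δ2=00111 Δ3=10111 | 3Δ
t=7: Δ0=10111 Δ1=10011 | 1Δ
t=8: Δ0=10011 Δ1=10111 Δ2=11111 Δ3=01111 | 3Δ
t=9: Δ0=01111 Δ1=01011 | 1Δ
t=10: Δ0=01011 Δ1=01111 Δ2=00111 Δ3=10111 | 3Δ
t=11: Δ0=10111 Δ1=10011 | 1Δ
t=12: Δ0=10011 Δ1=10111 Δ2=11111 Δ3=01111 | 3Δ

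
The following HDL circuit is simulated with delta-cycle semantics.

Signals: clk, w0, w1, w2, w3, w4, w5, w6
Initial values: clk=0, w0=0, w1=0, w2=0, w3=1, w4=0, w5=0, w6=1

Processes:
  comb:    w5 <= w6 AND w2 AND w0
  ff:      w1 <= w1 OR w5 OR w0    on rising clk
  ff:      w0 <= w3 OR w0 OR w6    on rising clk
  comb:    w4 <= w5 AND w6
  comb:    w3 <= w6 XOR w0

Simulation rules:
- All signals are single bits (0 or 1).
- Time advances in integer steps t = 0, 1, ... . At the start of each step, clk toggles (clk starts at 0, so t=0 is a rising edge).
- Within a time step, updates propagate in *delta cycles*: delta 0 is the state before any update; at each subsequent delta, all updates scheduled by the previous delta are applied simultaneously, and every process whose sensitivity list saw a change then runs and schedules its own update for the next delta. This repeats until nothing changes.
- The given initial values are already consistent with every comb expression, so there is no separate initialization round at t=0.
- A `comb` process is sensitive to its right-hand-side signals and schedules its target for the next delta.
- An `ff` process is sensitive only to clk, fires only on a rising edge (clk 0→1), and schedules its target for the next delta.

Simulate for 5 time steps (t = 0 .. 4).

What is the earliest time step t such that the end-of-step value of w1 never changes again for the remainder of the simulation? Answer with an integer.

t=0 Δ0: w1=0 w6=1 w5=0 w4=0 clk=0 w3=1 w0=0 w2=0
  Δ1: clk:0→1
  Δ2: w0:0→1
  Δ3: w3:1→0
  (3Δ to stable)
t=1 Δ0: w1=0 w6=1 w5=0 w4=0 clk=1 w3=0 w0=1 w2=0
  Δ1: clk:1→0
  (1Δ to stable)
t=2 Δ0: w1=0 w6=1 w5=0 w4=0 clk=0 w3=0 w0=1 w2=0
  Δ1: clk:0→1
  Δ2: w1:0→1
  (2Δ to stable)
t=3 Δ0: w1=1 w6=1 w5=0 w4=0 clk=1 w3=0 w0=1 w2=0
  Δ1: clk:1→0
  (1Δ to stable)
t=4 Δ0: w1=1 w6=1 w5=0 w4=0 clk=0 w3=0 w0=1 w2=0
  Δ1: clk:0→1
  (1Δ to stable)

2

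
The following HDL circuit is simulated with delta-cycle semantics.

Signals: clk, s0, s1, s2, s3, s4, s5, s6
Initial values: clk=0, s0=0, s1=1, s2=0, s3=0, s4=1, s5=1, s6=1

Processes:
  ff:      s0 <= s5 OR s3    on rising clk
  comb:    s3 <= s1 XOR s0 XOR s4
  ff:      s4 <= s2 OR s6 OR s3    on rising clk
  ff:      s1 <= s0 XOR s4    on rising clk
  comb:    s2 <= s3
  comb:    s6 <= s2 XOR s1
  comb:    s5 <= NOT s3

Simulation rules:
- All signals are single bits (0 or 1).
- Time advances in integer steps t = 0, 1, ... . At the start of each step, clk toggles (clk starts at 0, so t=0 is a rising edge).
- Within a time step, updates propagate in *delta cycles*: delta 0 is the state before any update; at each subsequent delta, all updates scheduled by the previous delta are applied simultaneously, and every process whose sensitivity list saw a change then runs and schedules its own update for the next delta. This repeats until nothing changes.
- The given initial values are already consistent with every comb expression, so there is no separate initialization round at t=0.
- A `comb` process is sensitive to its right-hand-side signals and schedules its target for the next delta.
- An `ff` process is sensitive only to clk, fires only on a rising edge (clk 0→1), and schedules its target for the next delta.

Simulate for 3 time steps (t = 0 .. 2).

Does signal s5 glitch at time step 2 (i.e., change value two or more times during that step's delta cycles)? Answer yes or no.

no

[bits: s5,clk,s4,s6,s3,s0,s1,s2]
t=0: Δ0=10110010 Δ1=11110010 Δ2=11110110 Δ3=11111110 Δ4=01111111 Δ5=01101111 | 5Δ
t=1: Δ0=01101111 Δ1=00101111 | 1Δ
t=2: Δ0=00101111 Δ1=01101111 Δ2=01101101 Δ3=01110101 Δ4=11110100 Δ5=11100100 | 5Δ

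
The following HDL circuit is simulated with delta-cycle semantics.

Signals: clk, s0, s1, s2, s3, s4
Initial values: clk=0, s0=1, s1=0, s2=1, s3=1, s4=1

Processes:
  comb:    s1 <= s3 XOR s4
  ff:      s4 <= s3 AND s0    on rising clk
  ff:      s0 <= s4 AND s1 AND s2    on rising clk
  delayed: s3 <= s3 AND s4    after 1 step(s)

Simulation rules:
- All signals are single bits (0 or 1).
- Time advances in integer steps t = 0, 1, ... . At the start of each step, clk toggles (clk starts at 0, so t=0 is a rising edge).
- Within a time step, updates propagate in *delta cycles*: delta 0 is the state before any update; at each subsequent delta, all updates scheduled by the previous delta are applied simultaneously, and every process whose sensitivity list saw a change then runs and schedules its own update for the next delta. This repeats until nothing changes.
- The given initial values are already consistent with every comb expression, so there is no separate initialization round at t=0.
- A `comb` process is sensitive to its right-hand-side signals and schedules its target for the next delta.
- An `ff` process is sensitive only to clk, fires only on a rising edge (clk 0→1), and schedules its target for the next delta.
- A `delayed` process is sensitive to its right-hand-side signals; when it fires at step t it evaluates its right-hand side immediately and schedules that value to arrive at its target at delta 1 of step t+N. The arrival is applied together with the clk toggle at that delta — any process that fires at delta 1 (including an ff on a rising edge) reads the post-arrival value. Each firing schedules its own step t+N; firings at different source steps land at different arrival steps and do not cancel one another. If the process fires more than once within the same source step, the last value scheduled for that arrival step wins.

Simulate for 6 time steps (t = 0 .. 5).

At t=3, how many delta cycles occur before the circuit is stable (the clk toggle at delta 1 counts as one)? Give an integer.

2

t=0 Δ0: clk=0 s1=0 s2=1 s3=1 s0=1 s4=1
  Δ1: clk:0→1
  Δ2: s0:1→0
  (2Δ to stable)
t=1 Δ0: clk=1 s1=0 s2=1 s3=1 s0=0 s4=1
  Δ1: clk:1→0
  (1Δ to stable)
t=2 Δ0: clk=0 s1=0 s2=1 s3=1 s0=0 s4=1
  Δ1: clk:0→1
  Δ2: s4:1→0
  Δ3: s1:0→1
  (3Δ to stable)
t=3 Δ0: clk=1 s1=1 s2=1 s3=1 s0=0 s4=0
  Δ1: clk:1→0, s3:1→0
  Δ2: s1:1→0
  (2Δ to stable)
t=4 Δ0: clk=0 s1=0 s2=1 s3=0 s0=0 s4=0
  Δ1: clk:0→1
  (1Δ to stable)
t=5 Δ0: clk=1 s1=0 s2=1 s3=0 s0=0 s4=0
  Δ1: clk:1→0
  (1Δ to stable)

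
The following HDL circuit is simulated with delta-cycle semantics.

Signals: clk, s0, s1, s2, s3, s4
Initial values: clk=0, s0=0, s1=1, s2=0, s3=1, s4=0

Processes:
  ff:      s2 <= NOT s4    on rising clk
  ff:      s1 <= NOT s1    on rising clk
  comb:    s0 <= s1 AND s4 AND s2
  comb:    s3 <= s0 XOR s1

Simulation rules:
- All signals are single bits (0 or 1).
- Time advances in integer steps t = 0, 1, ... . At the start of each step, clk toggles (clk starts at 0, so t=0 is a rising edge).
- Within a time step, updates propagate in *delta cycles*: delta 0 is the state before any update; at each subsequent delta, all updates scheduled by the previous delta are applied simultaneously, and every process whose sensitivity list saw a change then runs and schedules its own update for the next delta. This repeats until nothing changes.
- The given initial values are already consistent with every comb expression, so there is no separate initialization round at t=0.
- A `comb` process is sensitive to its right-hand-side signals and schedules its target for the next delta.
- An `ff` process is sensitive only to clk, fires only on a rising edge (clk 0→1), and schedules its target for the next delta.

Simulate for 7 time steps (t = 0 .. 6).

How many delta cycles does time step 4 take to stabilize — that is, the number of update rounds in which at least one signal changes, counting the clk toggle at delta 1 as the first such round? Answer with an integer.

3

t=0 Δ0: s1=1 s0=0 s4=0 s3=1 s2=0 clk=0
  Δ1: clk:0→1
  Δ2: s1:1→0, s2:0→1
  Δ3: s3:1→0
  (3Δ to stable)
t=1 Δ0: s1=0 s0=0 s4=0 s3=0 s2=1 clk=1
  Δ1: clk:1→0
  (1Δ to stable)
t=2 Δ0: s1=0 s0=0 s4=0 s3=0 s2=1 clk=0
  Δ1: clk:0→1
  Δ2: s1:0→1
  Δ3: s3:0→1
  (3Δ to stable)
t=3 Δ0: s1=1 s0=0 s4=0 s3=1 s2=1 clk=1
  Δ1: clk:1→0
  (1Δ to stable)
t=4 Δ0: s1=1 s0=0 s4=0 s3=1 s2=1 clk=0
  Δ1: clk:0→1
  Δ2: s1:1→0
  Δ3: s3:1→0
  (3Δ to stable)
t=5 Δ0: s1=0 s0=0 s4=0 s3=0 s2=1 clk=1
  Δ1: clk:1→0
  (1Δ to stable)
t=6 Δ0: s1=0 s0=0 s4=0 s3=0 s2=1 clk=0
  Δ1: clk:0→1
  Δ2: s1:0→1
  Δ3: s3:0→1
  (3Δ to stable)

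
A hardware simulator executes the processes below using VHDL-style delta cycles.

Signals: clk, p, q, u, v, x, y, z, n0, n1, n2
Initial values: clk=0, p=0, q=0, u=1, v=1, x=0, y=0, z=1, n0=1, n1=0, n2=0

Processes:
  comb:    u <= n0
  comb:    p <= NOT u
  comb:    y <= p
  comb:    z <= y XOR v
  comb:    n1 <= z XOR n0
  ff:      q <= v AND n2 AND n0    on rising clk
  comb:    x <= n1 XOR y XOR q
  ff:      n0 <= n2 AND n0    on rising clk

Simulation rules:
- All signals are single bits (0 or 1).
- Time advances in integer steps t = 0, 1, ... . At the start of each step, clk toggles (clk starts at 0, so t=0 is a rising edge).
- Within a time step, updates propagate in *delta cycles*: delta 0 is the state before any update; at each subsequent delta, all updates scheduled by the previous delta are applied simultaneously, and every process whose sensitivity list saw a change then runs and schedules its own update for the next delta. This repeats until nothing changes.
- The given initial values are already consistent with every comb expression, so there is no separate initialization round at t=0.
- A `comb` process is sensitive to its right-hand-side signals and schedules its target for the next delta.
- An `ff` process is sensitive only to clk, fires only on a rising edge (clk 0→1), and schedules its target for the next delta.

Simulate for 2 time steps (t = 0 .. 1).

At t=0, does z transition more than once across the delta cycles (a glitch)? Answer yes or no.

t0.Δ0 q=0 p=0 clk=0 z=1 v=1 n2=0 n1=0 x=0 n0=1 u=1 y=0
t0.Δ1 q=0 p=0 clk=1 z=1 v=1 n2=0 n1=0 x=0 n0=1 u=1 y=0
t0.Δ2 q=0 p=0 clk=1 z=1 v=1 n2=0 n1=0 x=0 n0=0 u=1 y=0
t0.Δ3 q=0 p=0 clk=1 z=1 v=1 n2=0 n1=1 x=0 n0=0 u=0 y=0
t0.Δ4 q=0 p=1 clk=1 z=1 v=1 n2=0 n1=1 x=1 n0=0 u=0 y=0
t0.Δ5 q=0 p=1 clk=1 z=1 v=1 n2=0 n1=1 x=1 n0=0 u=0 y=1
t0.Δ6 q=0 p=1 clk=1 z=0 v=1 n2=0 n1=1 x=0 n0=0 u=0 y=1
t0.Δ7 q=0 p=1 clk=1 z=0 v=1 n2=0 n1=0 x=0 n0=0 u=0 y=1
t0.Δ8 q=0 p=1 clk=1 z=0 v=1 n2=0 n1=0 x=1 n0=0 u=0 y=1
t1.Δ0 q=0 p=1 clk=1 z=0 v=1 n2=0 n1=0 x=1 n0=0 u=0 y=1
t1.Δ1 q=0 p=1 clk=0 z=0 v=1 n2=0 n1=0 x=1 n0=0 u=0 y=1

no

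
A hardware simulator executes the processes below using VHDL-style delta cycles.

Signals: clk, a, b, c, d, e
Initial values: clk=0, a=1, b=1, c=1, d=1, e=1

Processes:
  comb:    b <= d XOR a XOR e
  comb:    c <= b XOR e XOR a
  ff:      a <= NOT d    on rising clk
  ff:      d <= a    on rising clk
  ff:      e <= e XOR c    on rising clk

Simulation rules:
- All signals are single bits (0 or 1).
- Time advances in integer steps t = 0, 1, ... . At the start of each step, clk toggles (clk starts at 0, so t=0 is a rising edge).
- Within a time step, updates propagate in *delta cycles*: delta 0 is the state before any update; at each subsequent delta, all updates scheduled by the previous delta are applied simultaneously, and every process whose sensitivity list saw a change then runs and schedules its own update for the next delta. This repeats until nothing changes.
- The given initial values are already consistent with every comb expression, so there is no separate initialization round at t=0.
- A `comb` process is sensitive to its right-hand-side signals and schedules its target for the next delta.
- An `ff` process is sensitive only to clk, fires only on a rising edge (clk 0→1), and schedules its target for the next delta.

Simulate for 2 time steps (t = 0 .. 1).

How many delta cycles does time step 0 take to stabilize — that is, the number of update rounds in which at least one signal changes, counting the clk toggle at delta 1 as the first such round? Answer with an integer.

t0.Δ0 b=1 d=1 a=1 clk=0 e=1 c=1
t0.Δ1 b=1 d=1 a=1 clk=1 e=1 c=1
t0.Δ2 b=1 d=1 a=0 clk=1 e=0 c=1
t1.Δ0 b=1 d=1 a=0 clk=1 e=0 c=1
t1.Δ1 b=1 d=1 a=0 clk=0 e=0 c=1

2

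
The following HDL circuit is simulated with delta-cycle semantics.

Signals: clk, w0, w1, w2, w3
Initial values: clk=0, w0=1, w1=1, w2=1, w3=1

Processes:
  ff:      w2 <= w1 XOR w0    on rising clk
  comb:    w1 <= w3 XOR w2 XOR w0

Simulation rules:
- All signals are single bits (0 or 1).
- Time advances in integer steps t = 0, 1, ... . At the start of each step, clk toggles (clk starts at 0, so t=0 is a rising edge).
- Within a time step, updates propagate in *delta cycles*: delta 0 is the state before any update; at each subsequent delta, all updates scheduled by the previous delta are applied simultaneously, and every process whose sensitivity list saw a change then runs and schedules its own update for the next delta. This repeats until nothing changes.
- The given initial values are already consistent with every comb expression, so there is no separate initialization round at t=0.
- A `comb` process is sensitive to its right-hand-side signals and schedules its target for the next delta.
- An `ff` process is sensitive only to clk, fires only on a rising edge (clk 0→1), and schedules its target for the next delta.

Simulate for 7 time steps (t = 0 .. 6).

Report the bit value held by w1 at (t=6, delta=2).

0

t=0 Δ0: w1=1 clk=0 w0=1 w3=1 w2=1
  Δ1: clk:0→1
  Δ2: w2:1→0
  Δ3: w1:1→0
  (3Δ to stable)
t=1 Δ0: w1=0 clk=1 w0=1 w3=1 w2=0
  Δ1: clk:1→0
  (1Δ to stable)
t=2 Δ0: w1=0 clk=0 w0=1 w3=1 w2=0
  Δ1: clk:0→1
  Δ2: w2:0→1
  Δ3: w1:0→1
  (3Δ to stable)
t=3 Δ0: w1=1 clk=1 w0=1 w3=1 w2=1
  Δ1: clk:1→0
  (1Δ to stable)
t=4 Δ0: w1=1 clk=0 w0=1 w3=1 w2=1
  Δ1: clk:0→1
  Δ2: w2:1→0
  Δ3: w1:1→0
  (3Δ to stable)
t=5 Δ0: w1=0 clk=1 w0=1 w3=1 w2=0
  Δ1: clk:1→0
  (1Δ to stable)
t=6 Δ0: w1=0 clk=0 w0=1 w3=1 w2=0
  Δ1: clk:0→1
  Δ2: w2:0→1
  Δ3: w1:0→1
  (3Δ to stable)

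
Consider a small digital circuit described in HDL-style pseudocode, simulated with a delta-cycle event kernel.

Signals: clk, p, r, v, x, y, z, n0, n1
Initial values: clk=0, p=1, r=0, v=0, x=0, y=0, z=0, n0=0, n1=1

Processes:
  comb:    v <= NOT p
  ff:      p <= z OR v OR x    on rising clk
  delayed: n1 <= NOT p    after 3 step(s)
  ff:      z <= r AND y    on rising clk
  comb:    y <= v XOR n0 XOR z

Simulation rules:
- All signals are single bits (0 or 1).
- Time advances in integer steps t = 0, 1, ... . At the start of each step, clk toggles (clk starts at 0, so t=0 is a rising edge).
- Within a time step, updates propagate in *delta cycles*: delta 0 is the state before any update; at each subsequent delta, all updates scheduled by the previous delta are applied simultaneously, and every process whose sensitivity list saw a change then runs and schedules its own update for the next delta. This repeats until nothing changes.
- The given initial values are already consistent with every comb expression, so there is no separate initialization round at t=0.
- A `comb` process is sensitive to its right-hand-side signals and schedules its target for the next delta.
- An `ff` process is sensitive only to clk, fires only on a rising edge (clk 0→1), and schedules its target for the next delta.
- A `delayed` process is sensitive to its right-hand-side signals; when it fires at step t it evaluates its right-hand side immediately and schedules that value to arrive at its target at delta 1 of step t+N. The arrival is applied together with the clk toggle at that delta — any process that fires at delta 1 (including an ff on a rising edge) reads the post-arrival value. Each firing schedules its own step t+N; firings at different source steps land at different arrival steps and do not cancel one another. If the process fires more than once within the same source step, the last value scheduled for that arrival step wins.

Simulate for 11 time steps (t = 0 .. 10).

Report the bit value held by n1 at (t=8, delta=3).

t=0 Δ0: x=0 v=0 r=0 clk=0 p=1 y=0 n0=0 z=0 n1=1
  Δ1: clk:0→1
  Δ2: p:1→0
  Δ3: v:0→1
  Δ4: y:0→1
  (4Δ to stable)
t=1 Δ0: x=0 v=1 r=0 clk=1 p=0 y=1 n0=0 z=0 n1=1
  Δ1: clk:1→0
  (1Δ to stable)
t=2 Δ0: x=0 v=1 r=0 clk=0 p=0 y=1 n0=0 z=0 n1=1
  Δ1: clk:0→1
  Δ2: p:0→1
  Δ3: v:1→0
  Δ4: y:1→0
  (4Δ to stable)
t=3 Δ0: x=0 v=0 r=0 clk=1 p=1 y=0 n0=0 z=0 n1=1
  Δ1: clk:1→0
  (1Δ to stable)
t=4 Δ0: x=0 v=0 r=0 clk=0 p=1 y=0 n0=0 z=0 n1=1
  Δ1: clk:0→1
  Δ2: p:1→0
  Δ3: v:0→1
  Δ4: y:0→1
  (4Δ to stable)
t=5 Δ0: x=0 v=1 r=0 clk=1 p=0 y=1 n0=0 z=0 n1=1
  Δ1: clk:1→0, n1:1→0
  (1Δ to stable)
t=6 Δ0: x=0 v=1 r=0 clk=0 p=0 y=1 n0=0 z=0 n1=0
  Δ1: clk:0→1
  Δ2: p:0→1
  Δ3: v:1→0
  Δ4: y:1→0
  (4Δ to stable)
t=7 Δ0: x=0 v=0 r=0 clk=1 p=1 y=0 n0=0 z=0 n1=0
  Δ1: clk:1→0, n1:0→1
  (1Δ to stable)
t=8 Δ0: x=0 v=0 r=0 clk=0 p=1 y=0 n0=0 z=0 n1=1
  Δ1: clk:0→1
  Δ2: p:1→0
  Δ3: v:0→1
  Δ4: y:0→1
  (4Δ to stable)
t=9 Δ0: x=0 v=1 r=0 clk=1 p=0 y=1 n0=0 z=0 n1=1
  Δ1: clk:1→0, n1:1→0
  (1Δ to stable)
t=10 Δ0: x=0 v=1 r=0 clk=0 p=0 y=1 n0=0 z=0 n1=0
  Δ1: clk:0→1
  Δ2: p:0→1
  Δ3: v:1→0
  Δ4: y:1→0
  (4Δ to stable)

1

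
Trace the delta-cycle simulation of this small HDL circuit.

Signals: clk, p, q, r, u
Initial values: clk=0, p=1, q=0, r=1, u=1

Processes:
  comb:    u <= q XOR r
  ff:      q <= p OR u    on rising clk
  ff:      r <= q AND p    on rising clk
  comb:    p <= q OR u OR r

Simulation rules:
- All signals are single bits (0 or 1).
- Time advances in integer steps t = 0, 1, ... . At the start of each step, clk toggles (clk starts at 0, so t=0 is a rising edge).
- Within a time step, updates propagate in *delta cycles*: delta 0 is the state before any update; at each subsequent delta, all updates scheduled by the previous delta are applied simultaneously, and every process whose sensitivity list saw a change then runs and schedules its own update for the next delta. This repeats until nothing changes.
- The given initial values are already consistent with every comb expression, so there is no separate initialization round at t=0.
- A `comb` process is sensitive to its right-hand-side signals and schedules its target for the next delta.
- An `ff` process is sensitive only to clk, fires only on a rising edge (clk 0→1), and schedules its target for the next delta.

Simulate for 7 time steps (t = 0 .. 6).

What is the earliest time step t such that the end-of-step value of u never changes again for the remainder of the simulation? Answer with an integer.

2

t0.Δ0 q=0 u=1 r=1 p=1 clk=0
t0.Δ1 q=0 u=1 r=1 p=1 clk=1
t0.Δ2 q=1 u=1 r=0 p=1 clk=1
t1.Δ0 q=1 u=1 r=0 p=1 clk=1
t1.Δ1 q=1 u=1 r=0 p=1 clk=0
t2.Δ0 q=1 u=1 r=0 p=1 clk=0
t2.Δ1 q=1 u=1 r=0 p=1 clk=1
t2.Δ2 q=1 u=1 r=1 p=1 clk=1
t2.Δ3 q=1 u=0 r=1 p=1 clk=1
t3.Δ0 q=1 u=0 r=1 p=1 clk=1
t3.Δ1 q=1 u=0 r=1 p=1 clk=0
t4.Δ0 q=1 u=0 r=1 p=1 clk=0
t4.Δ1 q=1 u=0 r=1 p=1 clk=1
t5.Δ0 q=1 u=0 r=1 p=1 clk=1
t5.Δ1 q=1 u=0 r=1 p=1 clk=0
t6.Δ0 q=1 u=0 r=1 p=1 clk=0
t6.Δ1 q=1 u=0 r=1 p=1 clk=1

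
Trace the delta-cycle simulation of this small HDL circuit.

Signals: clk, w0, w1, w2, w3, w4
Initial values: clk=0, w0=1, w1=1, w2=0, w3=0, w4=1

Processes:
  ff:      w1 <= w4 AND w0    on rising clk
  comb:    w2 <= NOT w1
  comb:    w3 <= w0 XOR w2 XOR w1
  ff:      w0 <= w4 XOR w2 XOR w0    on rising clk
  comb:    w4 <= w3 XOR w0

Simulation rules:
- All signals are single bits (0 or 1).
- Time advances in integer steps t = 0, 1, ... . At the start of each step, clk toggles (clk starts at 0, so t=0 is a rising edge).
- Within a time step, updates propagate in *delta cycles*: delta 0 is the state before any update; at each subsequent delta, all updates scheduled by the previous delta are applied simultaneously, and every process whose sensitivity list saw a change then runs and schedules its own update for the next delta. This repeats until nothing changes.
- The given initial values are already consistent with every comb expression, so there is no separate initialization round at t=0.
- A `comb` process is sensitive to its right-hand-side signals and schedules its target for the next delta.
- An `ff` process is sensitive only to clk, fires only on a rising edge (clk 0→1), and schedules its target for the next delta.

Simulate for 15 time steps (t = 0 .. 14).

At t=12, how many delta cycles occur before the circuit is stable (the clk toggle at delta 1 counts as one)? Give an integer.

4

t=0 Δ0: w3=0 w0=1 w4=1 w1=1 clk=0 w2=0
  Δ1: clk:0→1
  Δ2: w0:1→0
  Δ3: w3:0→1, w4:1→0
  Δ4: w4:0→1
  (4Δ to stable)
t=1 Δ0: w3=1 w0=0 w4=1 w1=1 clk=1 w2=0
  Δ1: clk:1→0
  (1Δ to stable)
t=2 Δ0: w3=1 w0=0 w4=1 w1=1 clk=0 w2=0
  Δ1: clk:0→1
  Δ2: w0:0→1, w1:1→0
  Δ3: w4:1→0, w2:0→1
  Δ4: w3:1→0
  Δ5: w4:0→1
  (5Δ to stable)
t=3 Δ0: w3=0 w0=1 w4=1 w1=0 clk=1 w2=1
  Δ1: clk:1→0
  (1Δ to stable)
t=4 Δ0: w3=0 w0=1 w4=1 w1=0 clk=0 w2=1
  Δ1: clk:0→1
  Δ2: w1:0→1
  Δ3: w3:0→1, w2:1→0
  Δ4: w3:1→0, w4:1→0
  Δ5: w4:0→1
  (5Δ to stable)
t=5 Δ0: w3=0 w0=1 w4=1 w1=1 clk=1 w2=0
  Δ1: clk:1→0
  (1Δ to stable)
t=6 Δ0: w3=0 w0=1 w4=1 w1=1 clk=0 w2=0
  Δ1: clk:0→1
  Δ2: w0:1→0
  Δ3: w3:0→1, w4:1→0
  Δ4: w4:0→1
  (4Δ to stable)
t=7 Δ0: w3=1 w0=0 w4=1 w1=1 clk=1 w2=0
  Δ1: clk:1→0
  (1Δ to stable)
t=8 Δ0: w3=1 w0=0 w4=1 w1=1 clk=0 w2=0
  Δ1: clk:0→1
  Δ2: w0:0→1, w1:1→0
  Δ3: w4:1→0, w2:0→1
  Δ4: w3:1→0
  Δ5: w4:0→1
  (5Δ to stable)
t=9 Δ0: w3=0 w0=1 w4=1 w1=0 clk=1 w2=1
  Δ1: clk:1→0
  (1Δ to stable)
t=10 Δ0: w3=0 w0=1 w4=1 w1=0 clk=0 w2=1
  Δ1: clk:0→1
  Δ2: w1:0→1
  Δ3: w3:0→1, w2:1→0
  Δ4: w3:1→0, w4:1→0
  Δ5: w4:0→1
  (5Δ to stable)
t=11 Δ0: w3=0 w0=1 w4=1 w1=1 clk=1 w2=0
  Δ1: clk:1→0
  (1Δ to stable)
t=12 Δ0: w3=0 w0=1 w4=1 w1=1 clk=0 w2=0
  Δ1: clk:0→1
  Δ2: w0:1→0
  Δ3: w3:0→1, w4:1→0
  Δ4: w4:0→1
  (4Δ to stable)
t=13 Δ0: w3=1 w0=0 w4=1 w1=1 clk=1 w2=0
  Δ1: clk:1→0
  (1Δ to stable)
t=14 Δ0: w3=1 w0=0 w4=1 w1=1 clk=0 w2=0
  Δ1: clk:0→1
  Δ2: w0:0→1, w1:1→0
  Δ3: w4:1→0, w2:0→1
  Δ4: w3:1→0
  Δ5: w4:0→1
  (5Δ to stable)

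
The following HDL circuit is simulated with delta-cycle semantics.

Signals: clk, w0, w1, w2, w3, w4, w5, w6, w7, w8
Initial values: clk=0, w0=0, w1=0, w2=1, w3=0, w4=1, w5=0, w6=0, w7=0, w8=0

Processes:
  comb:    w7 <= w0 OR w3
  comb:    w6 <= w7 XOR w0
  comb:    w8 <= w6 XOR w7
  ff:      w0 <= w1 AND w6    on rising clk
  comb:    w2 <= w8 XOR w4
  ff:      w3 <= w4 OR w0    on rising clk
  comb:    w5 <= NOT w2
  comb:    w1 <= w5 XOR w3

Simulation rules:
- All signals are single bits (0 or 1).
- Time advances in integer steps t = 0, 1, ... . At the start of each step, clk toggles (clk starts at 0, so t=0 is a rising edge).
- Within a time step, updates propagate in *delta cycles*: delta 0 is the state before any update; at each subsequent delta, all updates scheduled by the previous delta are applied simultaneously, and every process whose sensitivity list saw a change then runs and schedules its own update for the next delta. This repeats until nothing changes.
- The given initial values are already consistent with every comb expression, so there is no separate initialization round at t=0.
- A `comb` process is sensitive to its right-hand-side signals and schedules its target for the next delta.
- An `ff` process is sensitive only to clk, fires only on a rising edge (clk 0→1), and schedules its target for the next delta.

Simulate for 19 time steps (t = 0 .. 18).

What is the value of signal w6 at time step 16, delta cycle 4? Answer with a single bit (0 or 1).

1

t0.Δ0 clk=0 w1=0 w2=1 w6=0 w8=0 w0=0 w4=1 w3=0 w7=0 w5=0
t0.Δ1 clk=1 w1=0 w2=1 w6=0 w8=0 w0=0 w4=1 w3=0 w7=0 w5=0
t0.Δ2 clk=1 w1=0 w2=1 w6=0 w8=0 w0=0 w4=1 w3=1 w7=0 w5=0
t0.Δ3 clk=1 w1=1 w2=1 w6=0 w8=0 w0=0 w4=1 w3=1 w7=1 w5=0
t0.Δ4 clk=1 w1=1 w2=1 w6=1 w8=1 w0=0 w4=1 w3=1 w7=1 w5=0
t0.Δ5 clk=1 w1=1 w2=0 w6=1 w8=0 w0=0 w4=1 w3=1 w7=1 w5=0
t0.Δ6 clk=1 w1=1 w2=1 w6=1 w8=0 w0=0 w4=1 w3=1 w7=1 w5=1
t0.Δ7 clk=1 w1=0 w2=1 w6=1 w8=0 w0=0 w4=1 w3=1 w7=1 w5=0
t0.Δ8 clk=1 w1=1 w2=1 w6=1 w8=0 w0=0 w4=1 w3=1 w7=1 w5=0
t1.Δ0 clk=1 w1=1 w2=1 w6=1 w8=0 w0=0 w4=1 w3=1 w7=1 w5=0
t1.Δ1 clk=0 w1=1 w2=1 w6=1 w8=0 w0=0 w4=1 w3=1 w7=1 w5=0
t2.Δ0 clk=0 w1=1 w2=1 w6=1 w8=0 w0=0 w4=1 w3=1 w7=1 w5=0
t2.Δ1 clk=1 w1=1 w2=1 w6=1 w8=0 w0=0 w4=1 w3=1 w7=1 w5=0
t2.Δ2 clk=1 w1=1 w2=1 w6=1 w8=0 w0=1 w4=1 w3=1 w7=1 w5=0
t2.Δ3 clk=1 w1=1 w2=1 w6=0 w8=0 w0=1 w4=1 w3=1 w7=1 w5=0
t2.Δ4 clk=1 w1=1 w2=1 w6=0 w8=1 w0=1 w4=1 w3=1 w7=1 w5=0
t2.Δ5 clk=1 w1=1 w2=0 w6=0 w8=1 w0=1 w4=1 w3=1 w7=1 w5=0
t2.Δ6 clk=1 w1=1 w2=0 w6=0 w8=1 w0=1 w4=1 w3=1 w7=1 w5=1
t2.Δ7 clk=1 w1=0 w2=0 w6=0 w8=1 w0=1 w4=1 w3=1 w7=1 w5=1
t3.Δ0 clk=1 w1=0 w2=0 w6=0 w8=1 w0=1 w4=1 w3=1 w7=1 w5=1
t3.Δ1 clk=0 w1=0 w2=0 w6=0 w8=1 w0=1 w4=1 w3=1 w7=1 w5=1
t4.Δ0 clk=0 w1=0 w2=0 w6=0 w8=1 w0=1 w4=1 w3=1 w7=1 w5=1
t4.Δ1 clk=1 w1=0 w2=0 w6=0 w8=1 w0=1 w4=1 w3=1 w7=1 w5=1
t4.Δ2 clk=1 w1=0 w2=0 w6=0 w8=1 w0=0 w4=1 w3=1 w7=1 w5=1
t4.Δ3 clk=1 w1=0 w2=0 w6=1 w8=1 w0=0 w4=1 w3=1 w7=1 w5=1
t4.Δ4 clk=1 w1=0 w2=0 w6=1 w8=0 w0=0 w4=1 w3=1 w7=1 w5=1
t4.Δ5 clk=1 w1=0 w2=1 w6=1 w8=0 w0=0 w4=1 w3=1 w7=1 w5=1
t4.Δ6 clk=1 w1=0 w2=1 w6=1 w8=0 w0=0 w4=1 w3=1 w7=1 w5=0
t4.Δ7 clk=1 w1=1 w2=1 w6=1 w8=0 w0=0 w4=1 w3=1 w7=1 w5=0
t5.Δ0 clk=1 w1=1 w2=1 w6=1 w8=0 w0=0 w4=1 w3=1 w7=1 w5=0
t5.Δ1 clk=0 w1=1 w2=1 w6=1 w8=0 w0=0 w4=1 w3=1 w7=1 w5=0
t6.Δ0 clk=0 w1=1 w2=1 w6=1 w8=0 w0=0 w4=1 w3=1 w7=1 w5=0
t6.Δ1 clk=1 w1=1 w2=1 w6=1 w8=0 w0=0 w4=1 w3=1 w7=1 w5=0
t6.Δ2 clk=1 w1=1 w2=1 w6=1 w8=0 w0=1 w4=1 w3=1 w7=1 w5=0
t6.Δ3 clk=1 w1=1 w2=1 w6=0 w8=0 w0=1 w4=1 w3=1 w7=1 w5=0
t6.Δ4 clk=1 w1=1 w2=1 w6=0 w8=1 w0=1 w4=1 w3=1 w7=1 w5=0
t6.Δ5 clk=1 w1=1 w2=0 w6=0 w8=1 w0=1 w4=1 w3=1 w7=1 w5=0
t6.Δ6 clk=1 w1=1 w2=0 w6=0 w8=1 w0=1 w4=1 w3=1 w7=1 w5=1
t6.Δ7 clk=1 w1=0 w2=0 w6=0 w8=1 w0=1 w4=1 w3=1 w7=1 w5=1
t7.Δ0 clk=1 w1=0 w2=0 w6=0 w8=1 w0=1 w4=1 w3=1 w7=1 w5=1
t7.Δ1 clk=0 w1=0 w2=0 w6=0 w8=1 w0=1 w4=1 w3=1 w7=1 w5=1
t8.Δ0 clk=0 w1=0 w2=0 w6=0 w8=1 w0=1 w4=1 w3=1 w7=1 w5=1
t8.Δ1 clk=1 w1=0 w2=0 w6=0 w8=1 w0=1 w4=1 w3=1 w7=1 w5=1
t8.Δ2 clk=1 w1=0 w2=0 w6=0 w8=1 w0=0 w4=1 w3=1 w7=1 w5=1
t8.Δ3 clk=1 w1=0 w2=0 w6=1 w8=1 w0=0 w4=1 w3=1 w7=1 w5=1
t8.Δ4 clk=1 w1=0 w2=0 w6=1 w8=0 w0=0 w4=1 w3=1 w7=1 w5=1
t8.Δ5 clk=1 w1=0 w2=1 w6=1 w8=0 w0=0 w4=1 w3=1 w7=1 w5=1
t8.Δ6 clk=1 w1=0 w2=1 w6=1 w8=0 w0=0 w4=1 w3=1 w7=1 w5=0
t8.Δ7 clk=1 w1=1 w2=1 w6=1 w8=0 w0=0 w4=1 w3=1 w7=1 w5=0
t9.Δ0 clk=1 w1=1 w2=1 w6=1 w8=0 w0=0 w4=1 w3=1 w7=1 w5=0
t9.Δ1 clk=0 w1=1 w2=1 w6=1 w8=0 w0=0 w4=1 w3=1 w7=1 w5=0
t10.Δ0 clk=0 w1=1 w2=1 w6=1 w8=0 w0=0 w4=1 w3=1 w7=1 w5=0
t10.Δ1 clk=1 w1=1 w2=1 w6=1 w8=0 w0=0 w4=1 w3=1 w7=1 w5=0
t10.Δ2 clk=1 w1=1 w2=1 w6=1 w8=0 w0=1 w4=1 w3=1 w7=1 w5=0
t10.Δ3 clk=1 w1=1 w2=1 w6=0 w8=0 w0=1 w4=1 w3=1 w7=1 w5=0
t10.Δ4 clk=1 w1=1 w2=1 w6=0 w8=1 w0=1 w4=1 w3=1 w7=1 w5=0
t10.Δ5 clk=1 w1=1 w2=0 w6=0 w8=1 w0=1 w4=1 w3=1 w7=1 w5=0
t10.Δ6 clk=1 w1=1 w2=0 w6=0 w8=1 w0=1 w4=1 w3=1 w7=1 w5=1
t10.Δ7 clk=1 w1=0 w2=0 w6=0 w8=1 w0=1 w4=1 w3=1 w7=1 w5=1
t11.Δ0 clk=1 w1=0 w2=0 w6=0 w8=1 w0=1 w4=1 w3=1 w7=1 w5=1
t11.Δ1 clk=0 w1=0 w2=0 w6=0 w8=1 w0=1 w4=1 w3=1 w7=1 w5=1
t12.Δ0 clk=0 w1=0 w2=0 w6=0 w8=1 w0=1 w4=1 w3=1 w7=1 w5=1
t12.Δ1 clk=1 w1=0 w2=0 w6=0 w8=1 w0=1 w4=1 w3=1 w7=1 w5=1
t12.Δ2 clk=1 w1=0 w2=0 w6=0 w8=1 w0=0 w4=1 w3=1 w7=1 w5=1
t12.Δ3 clk=1 w1=0 w2=0 w6=1 w8=1 w0=0 w4=1 w3=1 w7=1 w5=1
t12.Δ4 clk=1 w1=0 w2=0 w6=1 w8=0 w0=0 w4=1 w3=1 w7=1 w5=1
t12.Δ5 clk=1 w1=0 w2=1 w6=1 w8=0 w0=0 w4=1 w3=1 w7=1 w5=1
t12.Δ6 clk=1 w1=0 w2=1 w6=1 w8=0 w0=0 w4=1 w3=1 w7=1 w5=0
t12.Δ7 clk=1 w1=1 w2=1 w6=1 w8=0 w0=0 w4=1 w3=1 w7=1 w5=0
t13.Δ0 clk=1 w1=1 w2=1 w6=1 w8=0 w0=0 w4=1 w3=1 w7=1 w5=0
t13.Δ1 clk=0 w1=1 w2=1 w6=1 w8=0 w0=0 w4=1 w3=1 w7=1 w5=0
t14.Δ0 clk=0 w1=1 w2=1 w6=1 w8=0 w0=0 w4=1 w3=1 w7=1 w5=0
t14.Δ1 clk=1 w1=1 w2=1 w6=1 w8=0 w0=0 w4=1 w3=1 w7=1 w5=0
t14.Δ2 clk=1 w1=1 w2=1 w6=1 w8=0 w0=1 w4=1 w3=1 w7=1 w5=0
t14.Δ3 clk=1 w1=1 w2=1 w6=0 w8=0 w0=1 w4=1 w3=1 w7=1 w5=0
t14.Δ4 clk=1 w1=1 w2=1 w6=0 w8=1 w0=1 w4=1 w3=1 w7=1 w5=0
t14.Δ5 clk=1 w1=1 w2=0 w6=0 w8=1 w0=1 w4=1 w3=1 w7=1 w5=0
t14.Δ6 clk=1 w1=1 w2=0 w6=0 w8=1 w0=1 w4=1 w3=1 w7=1 w5=1
t14.Δ7 clk=1 w1=0 w2=0 w6=0 w8=1 w0=1 w4=1 w3=1 w7=1 w5=1
t15.Δ0 clk=1 w1=0 w2=0 w6=0 w8=1 w0=1 w4=1 w3=1 w7=1 w5=1
t15.Δ1 clk=0 w1=0 w2=0 w6=0 w8=1 w0=1 w4=1 w3=1 w7=1 w5=1
t16.Δ0 clk=0 w1=0 w2=0 w6=0 w8=1 w0=1 w4=1 w3=1 w7=1 w5=1
t16.Δ1 clk=1 w1=0 w2=0 w6=0 w8=1 w0=1 w4=1 w3=1 w7=1 w5=1
t16.Δ2 clk=1 w1=0 w2=0 w6=0 w8=1 w0=0 w4=1 w3=1 w7=1 w5=1
t16.Δ3 clk=1 w1=0 w2=0 w6=1 w8=1 w0=0 w4=1 w3=1 w7=1 w5=1
t16.Δ4 clk=1 w1=0 w2=0 w6=1 w8=0 w0=0 w4=1 w3=1 w7=1 w5=1
t16.Δ5 clk=1 w1=0 w2=1 w6=1 w8=0 w0=0 w4=1 w3=1 w7=1 w5=1
t16.Δ6 clk=1 w1=0 w2=1 w6=1 w8=0 w0=0 w4=1 w3=1 w7=1 w5=0
t16.Δ7 clk=1 w1=1 w2=1 w6=1 w8=0 w0=0 w4=1 w3=1 w7=1 w5=0
t17.Δ0 clk=1 w1=1 w2=1 w6=1 w8=0 w0=0 w4=1 w3=1 w7=1 w5=0
t17.Δ1 clk=0 w1=1 w2=1 w6=1 w8=0 w0=0 w4=1 w3=1 w7=1 w5=0
t18.Δ0 clk=0 w1=1 w2=1 w6=1 w8=0 w0=0 w4=1 w3=1 w7=1 w5=0
t18.Δ1 clk=1 w1=1 w2=1 w6=1 w8=0 w0=0 w4=1 w3=1 w7=1 w5=0
t18.Δ2 clk=1 w1=1 w2=1 w6=1 w8=0 w0=1 w4=1 w3=1 w7=1 w5=0
t18.Δ3 clk=1 w1=1 w2=1 w6=0 w8=0 w0=1 w4=1 w3=1 w7=1 w5=0
t18.Δ4 clk=1 w1=1 w2=1 w6=0 w8=1 w0=1 w4=1 w3=1 w7=1 w5=0
t18.Δ5 clk=1 w1=1 w2=0 w6=0 w8=1 w0=1 w4=1 w3=1 w7=1 w5=0
t18.Δ6 clk=1 w1=1 w2=0 w6=0 w8=1 w0=1 w4=1 w3=1 w7=1 w5=1
t18.Δ7 clk=1 w1=0 w2=0 w6=0 w8=1 w0=1 w4=1 w3=1 w7=1 w5=1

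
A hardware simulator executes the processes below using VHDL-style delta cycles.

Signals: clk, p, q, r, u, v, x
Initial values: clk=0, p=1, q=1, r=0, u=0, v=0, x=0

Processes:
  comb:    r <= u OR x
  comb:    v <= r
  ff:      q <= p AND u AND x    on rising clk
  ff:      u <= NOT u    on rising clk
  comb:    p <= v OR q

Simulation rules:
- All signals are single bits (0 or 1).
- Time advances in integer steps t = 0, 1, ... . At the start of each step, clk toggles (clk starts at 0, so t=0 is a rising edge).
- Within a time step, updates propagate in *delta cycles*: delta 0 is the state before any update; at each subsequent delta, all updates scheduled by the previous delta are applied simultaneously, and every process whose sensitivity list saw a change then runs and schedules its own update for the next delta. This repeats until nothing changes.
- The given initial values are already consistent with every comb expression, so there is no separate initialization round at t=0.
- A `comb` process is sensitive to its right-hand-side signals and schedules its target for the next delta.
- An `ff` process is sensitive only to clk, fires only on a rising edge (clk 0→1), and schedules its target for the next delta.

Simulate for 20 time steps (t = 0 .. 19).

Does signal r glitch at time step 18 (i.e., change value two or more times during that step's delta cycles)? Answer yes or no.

t=0 Δ0: x=0 u=0 r=0 p=1 q=1 clk=0 v=0
  Δ1: clk:0→1
  Δ2: u:0→1, q:1→0
  Δ3: r:0→1, p:1→0
  Δ4: v:0→1
  Δ5: p:0→1
  (5Δ to stable)
t=1 Δ0: x=0 u=1 r=1 p=1 q=0 clk=1 v=1
  Δ1: clk:1→0
  (1Δ to stable)
t=2 Δ0: x=0 u=1 r=1 p=1 q=0 clk=0 v=1
  Δ1: clk:0→1
  Δ2: u:1→0
  Δ3: r:1→0
  Δ4: v:1→0
  Δ5: p:1→0
  (5Δ to stable)
t=3 Δ0: x=0 u=0 r=0 p=0 q=0 clk=1 v=0
  Δ1: clk:1→0
  (1Δ to stable)
t=4 Δ0: x=0 u=0 r=0 p=0 q=0 clk=0 v=0
  Δ1: clk:0→1
  Δ2: u:0→1
  Δ3: r:0→1
  Δ4: v:0→1
  Δ5: p:0→1
  (5Δ to stable)
t=5 Δ0: x=0 u=1 r=1 p=1 q=0 clk=1 v=1
  Δ1: clk:1→0
  (1Δ to stable)
t=6 Δ0: x=0 u=1 r=1 p=1 q=0 clk=0 v=1
  Δ1: clk:0→1
  Δ2: u:1→0
  Δ3: r:1→0
  Δ4: v:1→0
  Δ5: p:1→0
  (5Δ to stable)
t=7 Δ0: x=0 u=0 r=0 p=0 q=0 clk=1 v=0
  Δ1: clk:1→0
  (1Δ to stable)
t=8 Δ0: x=0 u=0 r=0 p=0 q=0 clk=0 v=0
  Δ1: clk:0→1
  Δ2: u:0→1
  Δ3: r:0→1
  Δ4: v:0→1
  Δ5: p:0→1
  (5Δ to stable)
t=9 Δ0: x=0 u=1 r=1 p=1 q=0 clk=1 v=1
  Δ1: clk:1→0
  (1Δ to stable)
t=10 Δ0: x=0 u=1 r=1 p=1 q=0 clk=0 v=1
  Δ1: clk:0→1
  Δ2: u:1→0
  Δ3: r:1→0
  Δ4: v:1→0
  Δ5: p:1→0
  (5Δ to stable)
t=11 Δ0: x=0 u=0 r=0 p=0 q=0 clk=1 v=0
  Δ1: clk:1→0
  (1Δ to stable)
t=12 Δ0: x=0 u=0 r=0 p=0 q=0 clk=0 v=0
  Δ1: clk:0→1
  Δ2: u:0→1
  Δ3: r:0→1
  Δ4: v:0→1
  Δ5: p:0→1
  (5Δ to stable)
t=13 Δ0: x=0 u=1 r=1 p=1 q=0 clk=1 v=1
  Δ1: clk:1→0
  (1Δ to stable)
t=14 Δ0: x=0 u=1 r=1 p=1 q=0 clk=0 v=1
  Δ1: clk:0→1
  Δ2: u:1→0
  Δ3: r:1→0
  Δ4: v:1→0
  Δ5: p:1→0
  (5Δ to stable)
t=15 Δ0: x=0 u=0 r=0 p=0 q=0 clk=1 v=0
  Δ1: clk:1→0
  (1Δ to stable)
t=16 Δ0: x=0 u=0 r=0 p=0 q=0 clk=0 v=0
  Δ1: clk:0→1
  Δ2: u:0→1
  Δ3: r:0→1
  Δ4: v:0→1
  Δ5: p:0→1
  (5Δ to stable)
t=17 Δ0: x=0 u=1 r=1 p=1 q=0 clk=1 v=1
  Δ1: clk:1→0
  (1Δ to stable)
t=18 Δ0: x=0 u=1 r=1 p=1 q=0 clk=0 v=1
  Δ1: clk:0→1
  Δ2: u:1→0
  Δ3: r:1→0
  Δ4: v:1→0
  Δ5: p:1→0
  (5Δ to stable)
t=19 Δ0: x=0 u=0 r=0 p=0 q=0 clk=1 v=0
  Δ1: clk:1→0
  (1Δ to stable)

no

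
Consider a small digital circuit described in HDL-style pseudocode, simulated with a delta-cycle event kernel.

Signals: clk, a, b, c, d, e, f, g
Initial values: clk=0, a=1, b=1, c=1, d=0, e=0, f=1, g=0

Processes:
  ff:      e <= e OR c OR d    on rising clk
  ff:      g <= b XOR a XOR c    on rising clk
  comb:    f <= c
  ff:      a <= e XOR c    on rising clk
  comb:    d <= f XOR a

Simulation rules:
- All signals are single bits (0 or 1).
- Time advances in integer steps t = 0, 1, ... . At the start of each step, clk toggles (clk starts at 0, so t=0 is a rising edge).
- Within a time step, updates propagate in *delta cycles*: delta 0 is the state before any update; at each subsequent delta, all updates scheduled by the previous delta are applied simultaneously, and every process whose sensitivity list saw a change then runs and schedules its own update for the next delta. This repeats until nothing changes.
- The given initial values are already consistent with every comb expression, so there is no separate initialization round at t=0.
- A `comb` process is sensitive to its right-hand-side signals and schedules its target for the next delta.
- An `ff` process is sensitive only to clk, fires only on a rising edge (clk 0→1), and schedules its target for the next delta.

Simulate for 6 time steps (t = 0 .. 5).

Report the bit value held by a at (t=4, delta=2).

t=0 Δ0: d=0 f=1 clk=0 b=1 a=1 e=0 g=0 c=1
  Δ1: clk:0→1
  Δ2: e:0→1, g:0→1
  (2Δ to stable)
t=1 Δ0: d=0 f=1 clk=1 b=1 a=1 e=1 g=1 c=1
  Δ1: clk:1→0
  (1Δ to stable)
t=2 Δ0: d=0 f=1 clk=0 b=1 a=1 e=1 g=1 c=1
  Δ1: clk:0→1
  Δ2: a:1→0
  Δ3: d:0→1
  (3Δ to stable)
t=3 Δ0: d=1 f=1 clk=1 b=1 a=0 e=1 g=1 c=1
  Δ1: clk:1→0
  (1Δ to stable)
t=4 Δ0: d=1 f=1 clk=0 b=1 a=0 e=1 g=1 c=1
  Δ1: clk:0→1
  Δ2: g:1→0
  (2Δ to stable)
t=5 Δ0: d=1 f=1 clk=1 b=1 a=0 e=1 g=0 c=1
  Δ1: clk:1→0
  (1Δ to stable)

0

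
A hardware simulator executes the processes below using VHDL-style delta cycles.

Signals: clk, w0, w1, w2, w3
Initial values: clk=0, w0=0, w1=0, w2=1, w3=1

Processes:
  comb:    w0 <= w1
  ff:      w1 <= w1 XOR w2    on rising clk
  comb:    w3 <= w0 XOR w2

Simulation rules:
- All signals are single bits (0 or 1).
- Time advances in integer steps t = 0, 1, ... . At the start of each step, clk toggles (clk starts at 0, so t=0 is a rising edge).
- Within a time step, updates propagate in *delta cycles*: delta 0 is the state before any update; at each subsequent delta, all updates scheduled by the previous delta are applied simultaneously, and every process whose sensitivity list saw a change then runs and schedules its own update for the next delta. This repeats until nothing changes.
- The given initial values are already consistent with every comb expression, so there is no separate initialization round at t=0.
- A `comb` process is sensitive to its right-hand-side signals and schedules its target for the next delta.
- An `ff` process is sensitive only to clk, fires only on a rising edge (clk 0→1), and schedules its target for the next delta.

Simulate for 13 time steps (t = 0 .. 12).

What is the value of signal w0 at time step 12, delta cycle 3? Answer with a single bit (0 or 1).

1

[bits: w2,w1,clk,w0,w3]
t=0: Δ0=10001 Δ1=10101 Δ2=11101 Δ3=11111 Δ4=11110 | 4Δ
t=1: Δ0=11110 Δ1=11010 | 1Δ
t=2: Δ0=11010 Δ1=11110 Δ2=10110 Δ3=10100 Δ4=10101 | 4Δ
t=3: Δ0=10101 Δ1=10001 | 1Δ
t=4: Δ0=10001 Δ1=10101 Δ2=11101 Δ3=11111 Δ4=11110 | 4Δ
t=5: Δ0=11110 Δ1=11010 | 1Δ
t=6: Δ0=11010 Δ1=11110 Δ2=10110 Δ3=10100 Δ4=10101 | 4Δ
t=7: Δ0=10101 Δ1=10001 | 1Δ
t=8: Δ0=10001 Δ1=10101 Δ2=11101 Δ3=11111 Δ4=11110 | 4Δ
t=9: Δ0=11110 Δ1=11010 | 1Δ
t=10: Δ0=11010 Δ1=11110 Δ2=10110 Δ3=10100 Δ4=10101 | 4Δ
t=11: Δ0=10101 Δ1=10001 | 1Δ
t=12: Δ0=10001 Δ1=10101 Δ2=11101 Δ3=11111 Δ4=11110 | 4Δ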